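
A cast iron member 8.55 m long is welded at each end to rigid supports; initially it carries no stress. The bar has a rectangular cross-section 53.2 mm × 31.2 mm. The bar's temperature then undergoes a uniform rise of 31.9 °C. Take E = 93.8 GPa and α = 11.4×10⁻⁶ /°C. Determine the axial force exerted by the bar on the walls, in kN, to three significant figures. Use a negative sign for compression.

-56.6 kN

Free thermal expansion αLΔT = 11.4e-6 · 8550 · 31.9 = 3.109 mm.
The walls impose strain ε = −(3.109)/8550 = -3.6366e-04; σ = Eε = 93800 · -3.6366e-04 = -34.11 MPa.
Wall reaction R = σ·A = -34.11·1660 = -56620 N = -56.62 kN.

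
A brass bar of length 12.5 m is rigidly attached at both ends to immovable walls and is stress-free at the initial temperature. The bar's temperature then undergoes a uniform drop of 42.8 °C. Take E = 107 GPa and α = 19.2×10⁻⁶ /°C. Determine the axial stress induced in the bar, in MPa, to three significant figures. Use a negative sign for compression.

Free thermal expansion αLΔT = 19.2e-6 · 12500 · -42.8 = -10.27 mm.
The walls impose strain ε = −(-10.27)/12500 = 8.2176e-04; σ = Eε = 107000 · 8.2176e-04 = 87.93 MPa.

87.9 MPa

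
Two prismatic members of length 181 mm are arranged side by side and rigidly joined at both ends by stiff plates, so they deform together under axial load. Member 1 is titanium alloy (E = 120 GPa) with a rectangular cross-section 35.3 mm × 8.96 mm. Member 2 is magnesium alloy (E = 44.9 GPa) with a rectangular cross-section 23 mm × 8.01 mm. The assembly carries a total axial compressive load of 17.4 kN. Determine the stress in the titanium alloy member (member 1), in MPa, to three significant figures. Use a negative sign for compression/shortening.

A_1 = 316.3 mm².
A_2 = 184.2 mm².
Equal strain + equilibrium ⇒ each member carries load in proportion to AE: A₁E₁ = 37950000 N, A₂E₂ = 8272000 N, ΣAE = 46230000 N.
σ₁ = P·E₁/ΣAE = -17400·120000/46230000 = -45.17 MPa.

-45.2 MPa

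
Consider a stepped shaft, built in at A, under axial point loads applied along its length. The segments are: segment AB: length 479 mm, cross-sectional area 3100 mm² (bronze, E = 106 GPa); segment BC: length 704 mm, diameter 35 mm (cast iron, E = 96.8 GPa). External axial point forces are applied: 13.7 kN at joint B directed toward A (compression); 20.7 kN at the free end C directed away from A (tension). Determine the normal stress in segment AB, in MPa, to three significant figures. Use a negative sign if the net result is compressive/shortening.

Internal axial forces (sectioning from the free end, tension +): N_BC = 20.7 kN, N_AB = 7 kN.
σ_AB = N_AB/A_AB = 7000/3100 = 2.258 MPa.

2.26 MPa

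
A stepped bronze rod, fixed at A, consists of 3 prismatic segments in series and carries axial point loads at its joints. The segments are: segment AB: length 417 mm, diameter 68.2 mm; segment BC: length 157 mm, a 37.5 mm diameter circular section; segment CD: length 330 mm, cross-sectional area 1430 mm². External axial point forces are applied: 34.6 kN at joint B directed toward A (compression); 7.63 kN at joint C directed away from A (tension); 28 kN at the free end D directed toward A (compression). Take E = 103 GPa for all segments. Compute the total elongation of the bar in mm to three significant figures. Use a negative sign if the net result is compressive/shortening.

-0.152 mm

Internal axial forces (sectioning from the free end, tension +): N_CD = -28 kN, N_BC = -20.37 kN, N_AB = -54.97 kN.
A_AB = 3653 mm².
A_BC = 1104 mm².
δ_AB = -54970·417/(3653·103000) = -0.06092 mm
δ_BC = -20370·157/(1104·103000) = -0.02811 mm
δ_CD = -28000·330/(1430·103000) = -0.06273 mm
δ = Σδ_i = -0.1518 mm.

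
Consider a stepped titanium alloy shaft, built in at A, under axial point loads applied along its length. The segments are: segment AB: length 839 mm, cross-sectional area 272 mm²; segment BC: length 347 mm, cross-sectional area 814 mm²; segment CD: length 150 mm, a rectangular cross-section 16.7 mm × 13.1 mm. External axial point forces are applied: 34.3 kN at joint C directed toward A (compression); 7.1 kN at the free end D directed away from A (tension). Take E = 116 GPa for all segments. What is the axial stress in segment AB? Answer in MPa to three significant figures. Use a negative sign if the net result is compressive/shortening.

Internal axial forces (sectioning from the free end, tension +): N_CD = 7.1 kN, N_BC = -27.2 kN, N_AB = -27.2 kN.
σ_AB = N_AB/A_AB = -27200/272 = -100 MPa.

-100 MPa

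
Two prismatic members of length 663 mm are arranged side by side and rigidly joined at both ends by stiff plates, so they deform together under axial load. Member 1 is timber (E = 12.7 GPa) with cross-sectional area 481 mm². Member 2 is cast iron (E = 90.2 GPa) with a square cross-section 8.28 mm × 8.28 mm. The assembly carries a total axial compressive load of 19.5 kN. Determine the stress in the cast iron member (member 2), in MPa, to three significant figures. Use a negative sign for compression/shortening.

-143 MPa

A_2 = 68.56 mm².
Equal strain + equilibrium ⇒ each member carries load in proportion to AE: A₁E₁ = 6109000 N, A₂E₂ = 6184000 N, ΣAE = 12290000 N.
σ₂ = P·E₂/ΣAE = -19500·90200/12290000 = -143.1 MPa.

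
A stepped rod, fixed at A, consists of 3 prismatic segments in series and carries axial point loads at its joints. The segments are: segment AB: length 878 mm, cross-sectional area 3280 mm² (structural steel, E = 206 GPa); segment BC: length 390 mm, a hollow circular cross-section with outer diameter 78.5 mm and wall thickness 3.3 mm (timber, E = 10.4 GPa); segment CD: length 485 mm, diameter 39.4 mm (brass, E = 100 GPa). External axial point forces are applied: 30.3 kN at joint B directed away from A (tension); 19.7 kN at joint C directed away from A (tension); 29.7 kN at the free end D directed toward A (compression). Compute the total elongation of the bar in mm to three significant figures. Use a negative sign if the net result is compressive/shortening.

-0.573 mm

Internal axial forces (sectioning from the free end, tension +): N_CD = -29.7 kN, N_BC = -10 kN, N_AB = 20.3 kN.
A_BC = 779.6 mm².
A_CD = 1219 mm².
δ_AB = 20300·878/(3280·206000) = 0.02638 mm
δ_BC = -10000·390/(779.6·10400) = -0.481 mm
δ_CD = -29700·485/(1219·100000) = -0.1181 mm
δ = Σδ_i = -0.5728 mm.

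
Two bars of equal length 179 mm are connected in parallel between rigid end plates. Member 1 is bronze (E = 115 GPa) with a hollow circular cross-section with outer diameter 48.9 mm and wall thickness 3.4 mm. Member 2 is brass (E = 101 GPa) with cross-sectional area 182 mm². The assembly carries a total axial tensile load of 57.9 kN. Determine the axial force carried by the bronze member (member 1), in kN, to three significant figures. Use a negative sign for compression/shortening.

43.6 kN

A_1 = 486 mm².
Equal strain + equilibrium ⇒ each member carries load in proportion to AE: A₁E₁ = 55890000 N, A₂E₂ = 18380000 N, ΣAE = 74270000 N.
F₁ = P·A₁E₁/ΣAE = 57900·55890000/74270000 = 43570 N.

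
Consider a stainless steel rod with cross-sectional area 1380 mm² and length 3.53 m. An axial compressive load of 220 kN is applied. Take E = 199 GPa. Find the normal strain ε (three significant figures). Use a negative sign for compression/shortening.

σ = N/A = -159.4 MPa; ε = σ/E = -159.4/199000 = -8.011e-04.

-8.01e-04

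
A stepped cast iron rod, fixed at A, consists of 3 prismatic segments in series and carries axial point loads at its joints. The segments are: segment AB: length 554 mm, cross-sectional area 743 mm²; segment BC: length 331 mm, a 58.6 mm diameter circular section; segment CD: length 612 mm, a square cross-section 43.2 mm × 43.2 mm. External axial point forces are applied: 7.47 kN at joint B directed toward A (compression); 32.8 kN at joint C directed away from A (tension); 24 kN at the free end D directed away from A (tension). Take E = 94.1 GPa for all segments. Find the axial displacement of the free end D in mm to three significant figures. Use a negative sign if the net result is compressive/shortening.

0.549 mm

Internal axial forces (sectioning from the free end, tension +): N_CD = 24 kN, N_BC = 56.8 kN, N_AB = 49.33 kN.
A_BC = 2697 mm².
A_CD = 1866 mm².
δ_AB = 49330·554/(743·94100) = 0.3909 mm
δ_BC = 56800·331/(2697·94100) = 0.07408 mm
δ_CD = 24000·612/(1866·94100) = 0.08364 mm
δ = Σδ_i = 0.5486 mm.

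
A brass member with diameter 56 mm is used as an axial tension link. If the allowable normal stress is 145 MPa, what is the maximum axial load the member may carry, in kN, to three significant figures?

A = 2463 mm².
P_max = σ_allow · A = 145 · 2463 = 357100 N = 357.1 kN.

357 kN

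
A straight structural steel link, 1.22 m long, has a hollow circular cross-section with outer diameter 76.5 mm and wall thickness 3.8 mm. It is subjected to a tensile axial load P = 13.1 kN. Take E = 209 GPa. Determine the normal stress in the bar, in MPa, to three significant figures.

15.1 MPa

A = 867.9 mm².
σ = N/A = 13100/867.9 = 15.09 MPa.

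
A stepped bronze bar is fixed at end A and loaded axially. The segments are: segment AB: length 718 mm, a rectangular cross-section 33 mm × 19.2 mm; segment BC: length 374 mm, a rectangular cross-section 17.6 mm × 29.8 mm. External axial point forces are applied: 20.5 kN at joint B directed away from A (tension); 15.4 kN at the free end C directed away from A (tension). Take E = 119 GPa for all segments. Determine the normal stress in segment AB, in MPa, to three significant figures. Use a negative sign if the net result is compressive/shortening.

56.7 MPa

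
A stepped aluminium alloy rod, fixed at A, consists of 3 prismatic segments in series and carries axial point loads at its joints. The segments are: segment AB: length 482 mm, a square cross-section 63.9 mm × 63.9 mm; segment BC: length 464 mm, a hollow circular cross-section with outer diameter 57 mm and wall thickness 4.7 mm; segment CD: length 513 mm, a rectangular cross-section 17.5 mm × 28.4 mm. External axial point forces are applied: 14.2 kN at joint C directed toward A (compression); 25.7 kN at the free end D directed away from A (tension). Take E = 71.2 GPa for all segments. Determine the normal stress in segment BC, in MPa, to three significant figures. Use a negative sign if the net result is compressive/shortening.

Internal axial forces (sectioning from the free end, tension +): N_CD = 25.7 kN, N_BC = 11.5 kN, N_AB = 11.5 kN.
A_BC = 772.2 mm².
σ_BC = N_BC/A_BC = 11500/772.2 = 14.89 MPa.

14.9 MPa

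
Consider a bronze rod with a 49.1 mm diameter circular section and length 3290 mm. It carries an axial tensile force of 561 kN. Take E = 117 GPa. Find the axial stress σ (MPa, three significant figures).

A = 1893 mm².
σ = N/A = 561000/1893 = 296.3 MPa.

296 MPa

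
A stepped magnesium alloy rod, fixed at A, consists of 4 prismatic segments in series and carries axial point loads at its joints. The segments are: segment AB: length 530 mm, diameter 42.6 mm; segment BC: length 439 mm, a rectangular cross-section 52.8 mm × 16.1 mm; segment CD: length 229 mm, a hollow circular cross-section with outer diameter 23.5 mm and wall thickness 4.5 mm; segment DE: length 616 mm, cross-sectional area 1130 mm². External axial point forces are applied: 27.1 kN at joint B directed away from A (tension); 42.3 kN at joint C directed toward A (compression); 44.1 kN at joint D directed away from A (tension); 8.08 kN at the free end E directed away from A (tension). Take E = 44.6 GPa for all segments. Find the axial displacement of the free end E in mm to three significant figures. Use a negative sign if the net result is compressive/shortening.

1.52 mm

Internal axial forces (sectioning from the free end, tension +): N_DE = 8.08 kN, N_CD = 52.18 kN, N_BC = 9.88 kN, N_AB = 36.98 kN.
A_AB = 1425 mm².
A_BC = 850.1 mm².
A_CD = 268.6 mm².
δ_AB = 36980·530/(1425·44600) = 0.3083 mm
δ_BC = 9880·439/(850.1·44600) = 0.1144 mm
δ_CD = 52180·229/(268.6·44600) = 0.9974 mm
δ_DE = 8080·616/(1130·44600) = 0.09876 mm
δ = Σδ_i = 1.519 mm.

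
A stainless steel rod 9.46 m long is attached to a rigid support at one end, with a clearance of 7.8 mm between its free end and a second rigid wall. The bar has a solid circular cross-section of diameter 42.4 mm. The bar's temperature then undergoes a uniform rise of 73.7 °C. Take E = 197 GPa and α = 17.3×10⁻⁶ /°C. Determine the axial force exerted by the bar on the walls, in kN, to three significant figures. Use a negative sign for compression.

Free thermal expansion αLΔT = 17.3e-6 · 9460 · 73.7 = 12.06 mm.
The walls engage after the gap closes; constrained expansion = 12.06 − 7.8 = 4.262 mm.
The walls impose strain ε = −(4.262)/9460 = -4.5049e-04; σ = Eε = 197000 · -4.5049e-04 = -88.75 MPa.
Wall reaction R = σ·A = -88.75·1412 = -125300 N = -125.3 kN.

-125 kN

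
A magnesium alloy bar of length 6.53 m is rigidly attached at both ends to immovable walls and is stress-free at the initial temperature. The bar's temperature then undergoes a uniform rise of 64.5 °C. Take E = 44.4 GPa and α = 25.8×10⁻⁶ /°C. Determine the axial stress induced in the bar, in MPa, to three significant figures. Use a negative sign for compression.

Free thermal expansion αLΔT = 25.8e-6 · 6530 · 64.5 = 10.87 mm.
The walls impose strain ε = −(10.87)/6530 = -1.6641e-03; σ = Eε = 44400 · -1.6641e-03 = -73.89 MPa.

-73.9 MPa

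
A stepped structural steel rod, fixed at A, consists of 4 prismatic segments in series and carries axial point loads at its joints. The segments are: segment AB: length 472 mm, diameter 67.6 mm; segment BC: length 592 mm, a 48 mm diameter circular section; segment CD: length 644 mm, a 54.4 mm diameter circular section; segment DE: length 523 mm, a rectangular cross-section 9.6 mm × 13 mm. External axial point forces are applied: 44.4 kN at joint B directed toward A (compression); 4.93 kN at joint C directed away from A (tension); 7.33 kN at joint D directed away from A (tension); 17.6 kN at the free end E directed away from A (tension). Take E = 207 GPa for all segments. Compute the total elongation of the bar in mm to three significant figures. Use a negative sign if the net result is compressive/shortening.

0.428 mm

Internal axial forces (sectioning from the free end, tension +): N_DE = 17.6 kN, N_CD = 24.93 kN, N_BC = 29.86 kN, N_AB = -14.54 kN.
A_AB = 3589 mm².
A_BC = 1810 mm².
A_CD = 2324 mm².
A_DE = 124.8 mm².
δ_AB = -14540·472/(3589·207000) = -0.009237 mm
δ_BC = 29860·592/(1810·207000) = 0.04719 mm
δ_CD = 24930·644/(2324·207000) = 0.03337 mm
δ_DE = 17600·523/(124.8·207000) = 0.3563 mm
δ = Σδ_i = 0.4276 mm.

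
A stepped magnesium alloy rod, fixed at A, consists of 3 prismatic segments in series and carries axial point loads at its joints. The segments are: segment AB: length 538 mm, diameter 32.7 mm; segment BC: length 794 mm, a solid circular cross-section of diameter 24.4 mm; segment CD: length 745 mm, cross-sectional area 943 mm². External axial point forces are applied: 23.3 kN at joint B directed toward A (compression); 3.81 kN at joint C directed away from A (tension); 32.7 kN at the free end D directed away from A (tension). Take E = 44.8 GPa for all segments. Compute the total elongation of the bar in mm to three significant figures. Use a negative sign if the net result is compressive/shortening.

Internal axial forces (sectioning from the free end, tension +): N_CD = 32.7 kN, N_BC = 36.51 kN, N_AB = 13.21 kN.
A_AB = 839.8 mm².
A_BC = 467.6 mm².
δ_AB = 13210·538/(839.8·44800) = 0.1889 mm
δ_BC = 36510·794/(467.6·44800) = 1.384 mm
δ_CD = 32700·745/(943·44800) = 0.5767 mm
δ = Σδ_i = 2.149 mm.

2.15 mm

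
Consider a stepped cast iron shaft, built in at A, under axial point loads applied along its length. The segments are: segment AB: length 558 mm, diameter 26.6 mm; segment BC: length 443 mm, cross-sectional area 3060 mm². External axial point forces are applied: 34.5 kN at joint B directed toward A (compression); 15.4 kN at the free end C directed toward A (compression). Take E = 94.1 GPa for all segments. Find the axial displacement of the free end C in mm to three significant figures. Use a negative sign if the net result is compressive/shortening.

Internal axial forces (sectioning from the free end, tension +): N_BC = -15.4 kN, N_AB = -49.9 kN.
A_AB = 555.7 mm².
δ_AB = -49900·558/(555.7·94100) = -0.5325 mm
δ_BC = -15400·443/(3060·94100) = -0.02369 mm
δ = Σδ_i = -0.5562 mm.

-0.556 mm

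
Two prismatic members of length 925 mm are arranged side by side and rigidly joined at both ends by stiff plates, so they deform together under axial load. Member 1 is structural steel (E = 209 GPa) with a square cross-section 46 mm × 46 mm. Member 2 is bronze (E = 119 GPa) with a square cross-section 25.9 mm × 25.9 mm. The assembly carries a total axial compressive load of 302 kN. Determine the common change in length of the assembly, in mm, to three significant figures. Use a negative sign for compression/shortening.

A_1 = 2116 mm².
A_2 = 670.8 mm².
Equal strain + equilibrium ⇒ each member carries load in proportion to AE: A₁E₁ = 442200000 N, A₂E₂ = 79830000 N, ΣAE = 522100000 N.
δ = PL/ΣAE = -302000·925/522100000 = -0.5351 mm.

-0.535 mm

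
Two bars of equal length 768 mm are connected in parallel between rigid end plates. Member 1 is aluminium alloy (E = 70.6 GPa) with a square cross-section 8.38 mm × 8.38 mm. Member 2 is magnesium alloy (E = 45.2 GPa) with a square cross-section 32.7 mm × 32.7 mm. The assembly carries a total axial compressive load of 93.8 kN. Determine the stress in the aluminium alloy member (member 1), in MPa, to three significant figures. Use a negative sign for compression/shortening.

-124 MPa

A_1 = 70.22 mm².
A_2 = 1069 mm².
Equal strain + equilibrium ⇒ each member carries load in proportion to AE: A₁E₁ = 4958000 N, A₂E₂ = 48330000 N, ΣAE = 53290000 N.
σ₁ = P·E₁/ΣAE = -93800·70600/53290000 = -124.3 MPa.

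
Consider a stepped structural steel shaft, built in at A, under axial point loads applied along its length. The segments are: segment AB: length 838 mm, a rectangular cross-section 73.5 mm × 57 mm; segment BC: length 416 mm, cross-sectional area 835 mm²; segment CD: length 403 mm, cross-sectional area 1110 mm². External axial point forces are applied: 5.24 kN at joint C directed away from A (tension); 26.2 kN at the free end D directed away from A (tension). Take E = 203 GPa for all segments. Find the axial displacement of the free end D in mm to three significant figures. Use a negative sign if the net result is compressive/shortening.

0.155 mm

Internal axial forces (sectioning from the free end, tension +): N_CD = 26.2 kN, N_BC = 31.44 kN, N_AB = 31.44 kN.
A_AB = 4190 mm².
δ_AB = 31440·838/(4190·203000) = 0.03098 mm
δ_BC = 31440·416/(835·203000) = 0.07716 mm
δ_CD = 26200·403/(1110·203000) = 0.04686 mm
δ = Σδ_i = 0.155 mm.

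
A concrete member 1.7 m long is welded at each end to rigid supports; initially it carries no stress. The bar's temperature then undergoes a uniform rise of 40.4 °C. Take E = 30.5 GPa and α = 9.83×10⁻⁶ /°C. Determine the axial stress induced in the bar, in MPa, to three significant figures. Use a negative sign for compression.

-12.1 MPa

Free thermal expansion αLΔT = 9.83e-6 · 1700 · 40.4 = 0.6751 mm.
The walls impose strain ε = −(0.6751)/1700 = -3.9713e-04; σ = Eε = 30500 · -3.9713e-04 = -12.11 MPa.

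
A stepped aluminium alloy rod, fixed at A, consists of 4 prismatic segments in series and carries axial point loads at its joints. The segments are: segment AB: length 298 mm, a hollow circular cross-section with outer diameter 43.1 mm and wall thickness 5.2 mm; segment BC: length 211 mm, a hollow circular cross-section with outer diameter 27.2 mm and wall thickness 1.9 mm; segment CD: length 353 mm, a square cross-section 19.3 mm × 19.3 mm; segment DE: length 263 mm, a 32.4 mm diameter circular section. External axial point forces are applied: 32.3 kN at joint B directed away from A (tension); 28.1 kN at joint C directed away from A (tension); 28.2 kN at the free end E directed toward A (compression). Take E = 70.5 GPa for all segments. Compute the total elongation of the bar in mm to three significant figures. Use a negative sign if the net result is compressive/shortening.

Internal axial forces (sectioning from the free end, tension +): N_DE = -28.2 kN, N_CD = -28.2 kN, N_BC = -0.1 kN, N_AB = 32.2 kN.
A_AB = 619.1 mm².
A_BC = 151 mm².
A_CD = 372.5 mm².
A_DE = 824.5 mm².
δ_AB = 32200·298/(619.1·70500) = 0.2198 mm
δ_BC = -100·211/(151·70500) = -0.001982 mm
δ_CD = -28200·353/(372.5·70500) = -0.3791 mm
δ_DE = -28200·263/(824.5·70500) = -0.1276 mm
δ = Σδ_i = -0.2888 mm.

-0.289 mm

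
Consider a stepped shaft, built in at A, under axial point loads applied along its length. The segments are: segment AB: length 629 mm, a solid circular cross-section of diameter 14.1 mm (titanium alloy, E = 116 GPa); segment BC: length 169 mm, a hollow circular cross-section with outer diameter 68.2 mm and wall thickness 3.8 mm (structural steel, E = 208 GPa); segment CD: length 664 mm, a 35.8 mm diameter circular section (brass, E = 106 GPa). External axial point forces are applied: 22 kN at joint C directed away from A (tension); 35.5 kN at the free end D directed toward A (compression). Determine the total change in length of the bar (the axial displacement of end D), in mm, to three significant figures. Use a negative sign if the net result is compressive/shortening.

-0.704 mm

Internal axial forces (sectioning from the free end, tension +): N_CD = -35.5 kN, N_BC = -13.5 kN, N_AB = -13.5 kN.
A_AB = 156.1 mm².
A_BC = 768.8 mm².
A_CD = 1007 mm².
δ_AB = -13500·629/(156.1·116000) = -0.4688 mm
δ_BC = -13500·169/(768.8·208000) = -0.01427 mm
δ_CD = -35500·664/(1007·106000) = -0.2209 mm
δ = Σδ_i = -0.704 mm.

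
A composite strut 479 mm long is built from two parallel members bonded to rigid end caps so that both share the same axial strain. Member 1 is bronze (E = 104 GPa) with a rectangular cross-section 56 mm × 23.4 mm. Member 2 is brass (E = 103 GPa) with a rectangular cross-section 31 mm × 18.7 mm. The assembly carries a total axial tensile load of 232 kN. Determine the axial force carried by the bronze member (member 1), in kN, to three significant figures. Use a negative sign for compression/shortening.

A_1 = 1310 mm².
A_2 = 579.7 mm².
Equal strain + equilibrium ⇒ each member carries load in proportion to AE: A₁E₁ = 136300000 N, A₂E₂ = 59710000 N, ΣAE = 196000000 N.
F₁ = P·A₁E₁/ΣAE = 232000·136300000/196000000 = 161300 N.

161 kN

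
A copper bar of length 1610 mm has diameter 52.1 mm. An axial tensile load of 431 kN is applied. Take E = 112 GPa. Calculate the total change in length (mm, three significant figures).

2.91 mm

A = 2132 mm².
δ_mech = NL/(AE) = 431000·1610/(2132·112000) = 2.906 mm.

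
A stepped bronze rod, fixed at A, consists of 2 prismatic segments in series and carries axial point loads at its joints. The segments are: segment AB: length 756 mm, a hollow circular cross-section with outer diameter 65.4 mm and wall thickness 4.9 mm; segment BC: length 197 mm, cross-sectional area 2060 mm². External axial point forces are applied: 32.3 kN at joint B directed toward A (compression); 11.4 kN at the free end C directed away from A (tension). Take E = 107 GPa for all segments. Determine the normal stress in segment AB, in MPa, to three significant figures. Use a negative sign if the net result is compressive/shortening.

-22.4 MPa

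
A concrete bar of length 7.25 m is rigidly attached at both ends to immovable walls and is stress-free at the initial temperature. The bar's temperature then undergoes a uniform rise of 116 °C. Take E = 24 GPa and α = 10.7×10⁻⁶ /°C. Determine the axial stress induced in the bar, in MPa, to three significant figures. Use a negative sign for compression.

-29.8 MPa

Free thermal expansion αLΔT = 10.7e-6 · 7250 · 116 = 8.999 mm.
The walls impose strain ε = −(8.999)/7250 = -1.2412e-03; σ = Eε = 24000 · -1.2412e-03 = -29.79 MPa.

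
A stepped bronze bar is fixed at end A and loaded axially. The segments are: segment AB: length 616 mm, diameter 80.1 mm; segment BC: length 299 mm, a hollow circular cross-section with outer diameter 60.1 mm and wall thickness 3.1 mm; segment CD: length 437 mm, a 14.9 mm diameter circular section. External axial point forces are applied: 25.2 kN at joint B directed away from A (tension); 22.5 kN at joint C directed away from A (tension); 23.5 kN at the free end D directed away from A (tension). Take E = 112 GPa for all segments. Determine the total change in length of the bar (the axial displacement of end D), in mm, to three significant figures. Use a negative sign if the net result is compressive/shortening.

0.825 mm

Internal axial forces (sectioning from the free end, tension +): N_CD = 23.5 kN, N_BC = 46 kN, N_AB = 71.2 kN.
A_AB = 5039 mm².
A_BC = 555.1 mm².
A_CD = 174.4 mm².
δ_AB = 71200·616/(5039·112000) = 0.07771 mm
δ_BC = 46000·299/(555.1·112000) = 0.2212 mm
δ_CD = 23500·437/(174.4·112000) = 0.5259 mm
δ = Σδ_i = 0.8248 mm.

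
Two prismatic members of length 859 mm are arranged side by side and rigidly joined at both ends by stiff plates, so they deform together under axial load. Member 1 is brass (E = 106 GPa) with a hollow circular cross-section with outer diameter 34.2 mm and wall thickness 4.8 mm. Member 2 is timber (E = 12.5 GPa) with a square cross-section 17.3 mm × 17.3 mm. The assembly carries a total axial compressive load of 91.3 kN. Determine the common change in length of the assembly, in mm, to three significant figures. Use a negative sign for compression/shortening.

A_1 = 443.3 mm².
A_2 = 299.3 mm².
Equal strain + equilibrium ⇒ each member carries load in proportion to AE: A₁E₁ = 46990000 N, A₂E₂ = 3741000 N, ΣAE = 50740000 N.
δ = PL/ΣAE = -91300·859/50740000 = -1.546 mm.

-1.55 mm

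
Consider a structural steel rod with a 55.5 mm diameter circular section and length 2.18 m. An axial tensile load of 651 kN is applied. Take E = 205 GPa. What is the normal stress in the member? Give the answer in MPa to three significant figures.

A = 2419 mm².
σ = N/A = 651000/2419 = 269.1 MPa.

269 MPa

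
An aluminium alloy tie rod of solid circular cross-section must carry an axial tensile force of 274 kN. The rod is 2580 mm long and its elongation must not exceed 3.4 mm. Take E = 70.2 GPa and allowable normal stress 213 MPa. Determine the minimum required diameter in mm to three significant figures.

61.4 mm

Required area A ≥ P/σ_allow = 274000/213 = 1286 mm².
For a solid circular section, d ≥ √(4A/π) = 40.47 mm.
Elongation limit: A ≥ PL/(Eδ_allow) = 274000·2580/(70200·3.4) = 2962 mm² ⇒ d ≥ 61.41 mm.
The elongation limit governs.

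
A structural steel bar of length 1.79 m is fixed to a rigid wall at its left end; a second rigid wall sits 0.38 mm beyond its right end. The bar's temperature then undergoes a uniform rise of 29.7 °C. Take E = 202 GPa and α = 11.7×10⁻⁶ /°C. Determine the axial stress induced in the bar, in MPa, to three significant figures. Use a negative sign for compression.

-27.3 MPa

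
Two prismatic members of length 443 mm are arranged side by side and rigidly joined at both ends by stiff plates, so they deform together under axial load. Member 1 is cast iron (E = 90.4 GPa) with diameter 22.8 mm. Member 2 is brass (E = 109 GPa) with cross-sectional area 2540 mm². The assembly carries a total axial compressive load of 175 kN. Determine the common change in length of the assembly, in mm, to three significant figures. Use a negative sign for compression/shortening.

-0.247 mm

A_1 = 408.3 mm².
Equal strain + equilibrium ⇒ each member carries load in proportion to AE: A₁E₁ = 36910000 N, A₂E₂ = 276900000 N, ΣAE = 313800000 N.
δ = PL/ΣAE = -175000·443/313800000 = -0.2471 mm.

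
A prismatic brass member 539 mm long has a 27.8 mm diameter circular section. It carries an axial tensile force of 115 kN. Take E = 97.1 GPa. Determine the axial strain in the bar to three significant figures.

0.00195

A = 607 mm².
σ = N/A = 189.5 MPa; ε = σ/E = 189.5/97100 = 1.951e-03.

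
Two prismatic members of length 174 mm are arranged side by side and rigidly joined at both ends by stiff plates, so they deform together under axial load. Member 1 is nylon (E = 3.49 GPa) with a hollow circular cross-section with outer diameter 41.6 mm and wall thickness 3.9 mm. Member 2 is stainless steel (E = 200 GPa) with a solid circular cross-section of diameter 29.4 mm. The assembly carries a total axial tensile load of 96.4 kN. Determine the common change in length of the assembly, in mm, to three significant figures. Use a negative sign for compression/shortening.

0.122 mm

A_1 = 461.9 mm².
A_2 = 678.9 mm².
Equal strain + equilibrium ⇒ each member carries load in proportion to AE: A₁E₁ = 1612000 N, A₂E₂ = 135800000 N, ΣAE = 137400000 N.
δ = PL/ΣAE = 96400·174/137400000 = 0.1221 mm.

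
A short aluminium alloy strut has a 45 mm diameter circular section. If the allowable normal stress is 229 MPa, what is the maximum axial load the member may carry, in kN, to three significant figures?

364 kN

A = 1590 mm².
P_max = σ_allow · A = 229 · 1590 = 364200 N = 364.2 kN.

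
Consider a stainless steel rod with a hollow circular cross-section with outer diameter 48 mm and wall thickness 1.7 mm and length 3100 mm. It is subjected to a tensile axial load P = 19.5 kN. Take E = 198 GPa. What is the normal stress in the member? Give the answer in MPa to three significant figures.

78.9 MPa

A = 247.3 mm².
σ = N/A = 19500/247.3 = 78.86 MPa.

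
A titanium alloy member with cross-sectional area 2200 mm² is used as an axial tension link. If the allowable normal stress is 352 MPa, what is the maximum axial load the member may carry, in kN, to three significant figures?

P_max = σ_allow · A = 352 · 2200 = 774400 N = 774.4 kN.

774 kN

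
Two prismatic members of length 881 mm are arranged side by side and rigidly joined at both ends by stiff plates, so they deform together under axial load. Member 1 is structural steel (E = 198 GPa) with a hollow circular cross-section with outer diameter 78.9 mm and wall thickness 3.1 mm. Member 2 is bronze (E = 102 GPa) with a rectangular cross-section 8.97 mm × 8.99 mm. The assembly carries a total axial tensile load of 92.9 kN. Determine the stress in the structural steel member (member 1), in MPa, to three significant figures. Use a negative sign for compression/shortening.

A_1 = 738.2 mm².
A_2 = 80.64 mm².
Equal strain + equilibrium ⇒ each member carries load in proportion to AE: A₁E₁ = 146200000 N, A₂E₂ = 8225000 N, ΣAE = 154400000 N.
σ₁ = P·E₁/ΣAE = 92900·198000/154400000 = 119.1 MPa.

119 MPa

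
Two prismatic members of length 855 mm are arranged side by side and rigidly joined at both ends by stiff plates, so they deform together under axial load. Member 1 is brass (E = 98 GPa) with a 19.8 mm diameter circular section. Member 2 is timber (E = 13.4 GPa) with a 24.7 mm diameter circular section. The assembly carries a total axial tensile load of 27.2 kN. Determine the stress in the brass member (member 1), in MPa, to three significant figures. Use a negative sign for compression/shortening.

A_1 = 307.9 mm².
A_2 = 479.2 mm².
Equal strain + equilibrium ⇒ each member carries load in proportion to AE: A₁E₁ = 30170000 N, A₂E₂ = 6421000 N, ΣAE = 36600000 N.
σ₁ = P·E₁/ΣAE = 27200·98000/36600000 = 72.84 MPa.

72.8 MPa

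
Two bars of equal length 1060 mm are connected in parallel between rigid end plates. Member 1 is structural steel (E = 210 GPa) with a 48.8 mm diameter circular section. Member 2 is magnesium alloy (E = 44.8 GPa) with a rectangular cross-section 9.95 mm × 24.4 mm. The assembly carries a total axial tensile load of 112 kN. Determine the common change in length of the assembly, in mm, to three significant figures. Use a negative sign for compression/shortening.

0.294 mm

A_1 = 1870 mm².
A_2 = 242.8 mm².
Equal strain + equilibrium ⇒ each member carries load in proportion to AE: A₁E₁ = 392800000 N, A₂E₂ = 10880000 N, ΣAE = 403700000 N.
δ = PL/ΣAE = 112000·1060/403700000 = 0.2941 mm.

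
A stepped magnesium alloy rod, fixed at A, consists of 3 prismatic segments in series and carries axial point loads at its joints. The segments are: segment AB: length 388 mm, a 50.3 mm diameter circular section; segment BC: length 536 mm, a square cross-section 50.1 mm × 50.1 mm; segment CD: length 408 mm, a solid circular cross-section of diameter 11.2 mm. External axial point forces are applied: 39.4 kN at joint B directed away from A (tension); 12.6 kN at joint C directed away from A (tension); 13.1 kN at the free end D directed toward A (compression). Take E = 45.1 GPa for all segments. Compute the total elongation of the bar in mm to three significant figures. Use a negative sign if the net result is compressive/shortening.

-1.04 mm

Internal axial forces (sectioning from the free end, tension +): N_CD = -13.1 kN, N_BC = -0.5 kN, N_AB = 38.9 kN.
A_AB = 1987 mm².
A_BC = 2510 mm².
A_CD = 98.52 mm².
δ_AB = 38900·388/(1987·45100) = 0.1684 mm
δ_BC = -500·536/(2510·45100) = -0.002367 mm
δ_CD = -13100·408/(98.52·45100) = -1.203 mm
δ = Σδ_i = -1.037 mm.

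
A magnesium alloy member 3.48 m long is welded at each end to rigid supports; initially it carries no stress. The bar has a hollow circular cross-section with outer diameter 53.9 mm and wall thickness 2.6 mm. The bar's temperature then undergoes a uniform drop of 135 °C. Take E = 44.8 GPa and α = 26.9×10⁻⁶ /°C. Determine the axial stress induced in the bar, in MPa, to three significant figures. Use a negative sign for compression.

163 MPa

Free thermal expansion αLΔT = 26.9e-6 · 3480 · -135 = -12.64 mm.
The walls impose strain ε = −(-12.64)/3480 = 3.6315e-03; σ = Eε = 44800 · 3.6315e-03 = 162.7 MPa.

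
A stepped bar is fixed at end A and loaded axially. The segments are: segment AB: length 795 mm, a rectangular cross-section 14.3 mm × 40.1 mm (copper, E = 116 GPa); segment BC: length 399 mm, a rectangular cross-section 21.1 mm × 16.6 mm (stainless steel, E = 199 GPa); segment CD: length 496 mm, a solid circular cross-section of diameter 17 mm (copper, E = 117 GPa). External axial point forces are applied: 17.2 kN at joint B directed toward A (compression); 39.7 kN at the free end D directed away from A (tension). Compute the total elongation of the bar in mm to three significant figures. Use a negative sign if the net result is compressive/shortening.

1.24 mm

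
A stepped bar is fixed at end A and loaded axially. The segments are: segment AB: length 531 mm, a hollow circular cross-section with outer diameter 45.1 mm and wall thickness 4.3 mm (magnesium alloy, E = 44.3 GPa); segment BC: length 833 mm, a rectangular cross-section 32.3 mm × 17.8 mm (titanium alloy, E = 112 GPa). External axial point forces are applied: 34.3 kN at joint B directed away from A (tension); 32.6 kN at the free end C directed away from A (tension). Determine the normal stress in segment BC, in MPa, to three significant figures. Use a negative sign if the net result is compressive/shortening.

Internal axial forces (sectioning from the free end, tension +): N_BC = 32.6 kN, N_AB = 66.9 kN.
A_BC = 574.9 mm².
σ_BC = N_BC/A_BC = 32600/574.9 = 56.7 MPa.

56.7 MPa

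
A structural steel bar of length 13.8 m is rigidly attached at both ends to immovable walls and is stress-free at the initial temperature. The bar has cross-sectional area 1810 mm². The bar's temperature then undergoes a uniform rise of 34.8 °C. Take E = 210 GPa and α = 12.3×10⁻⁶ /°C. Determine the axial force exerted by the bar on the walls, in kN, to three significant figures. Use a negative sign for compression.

Free thermal expansion αLΔT = 12.3e-6 · 13800 · 34.8 = 5.907 mm.
The walls impose strain ε = −(5.907)/13800 = -4.2804e-04; σ = Eε = 210000 · -4.2804e-04 = -89.89 MPa.
Wall reaction R = σ·A = -89.89·1810 = -162700 N = -162.7 kN.

-163 kN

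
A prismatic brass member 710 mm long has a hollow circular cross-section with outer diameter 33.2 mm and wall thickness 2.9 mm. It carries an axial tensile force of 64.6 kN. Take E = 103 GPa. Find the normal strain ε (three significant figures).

A = 276.1 mm².
σ = N/A = 234 MPa; ε = σ/E = 234/103000 = 2.272e-03.

0.00227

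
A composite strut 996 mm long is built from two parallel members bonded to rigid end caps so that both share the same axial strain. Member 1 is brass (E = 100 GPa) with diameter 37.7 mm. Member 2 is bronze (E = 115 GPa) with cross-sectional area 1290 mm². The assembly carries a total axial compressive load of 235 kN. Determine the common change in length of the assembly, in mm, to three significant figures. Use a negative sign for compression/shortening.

-0.900 mm

A_1 = 1116 mm².
Equal strain + equilibrium ⇒ each member carries load in proportion to AE: A₁E₁ = 111600000 N, A₂E₂ = 148400000 N, ΣAE = 260000000 N.
δ = PL/ΣAE = -235000·996/260000000 = -0.9003 mm.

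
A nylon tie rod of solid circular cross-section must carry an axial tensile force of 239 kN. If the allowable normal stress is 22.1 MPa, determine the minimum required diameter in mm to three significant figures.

117 mm

Required area A ≥ P/σ_allow = 239000/22.1 = 10810 mm².
For a solid circular section, d ≥ √(4A/π) = 117.3 mm.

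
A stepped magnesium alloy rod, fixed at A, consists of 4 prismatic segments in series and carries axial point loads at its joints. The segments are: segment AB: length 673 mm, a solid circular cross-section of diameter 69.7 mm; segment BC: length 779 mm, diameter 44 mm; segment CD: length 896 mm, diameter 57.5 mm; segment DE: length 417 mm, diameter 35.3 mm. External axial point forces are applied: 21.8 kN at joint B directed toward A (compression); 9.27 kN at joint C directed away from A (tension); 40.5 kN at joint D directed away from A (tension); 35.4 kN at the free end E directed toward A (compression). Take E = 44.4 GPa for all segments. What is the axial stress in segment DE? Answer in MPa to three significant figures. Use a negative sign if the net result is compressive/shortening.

Internal axial forces (sectioning from the free end, tension +): N_DE = -35.4 kN, N_CD = 5.1 kN, N_BC = 14.37 kN, N_AB = -7.43 kN.
A_DE = 978.7 mm².
σ_DE = N_DE/A_DE = -35400/978.7 = -36.17 MPa.

-36.2 MPa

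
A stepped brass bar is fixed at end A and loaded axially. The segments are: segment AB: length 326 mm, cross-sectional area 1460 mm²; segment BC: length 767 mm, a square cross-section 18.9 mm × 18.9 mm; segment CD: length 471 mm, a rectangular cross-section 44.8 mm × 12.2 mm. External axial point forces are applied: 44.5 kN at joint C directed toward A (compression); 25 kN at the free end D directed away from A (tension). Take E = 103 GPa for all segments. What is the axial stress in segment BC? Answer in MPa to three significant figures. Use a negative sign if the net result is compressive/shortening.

Internal axial forces (sectioning from the free end, tension +): N_CD = 25 kN, N_BC = -19.5 kN, N_AB = -19.5 kN.
A_BC = 357.2 mm².
σ_BC = N_BC/A_BC = -19500/357.2 = -54.59 MPa.

-54.6 MPa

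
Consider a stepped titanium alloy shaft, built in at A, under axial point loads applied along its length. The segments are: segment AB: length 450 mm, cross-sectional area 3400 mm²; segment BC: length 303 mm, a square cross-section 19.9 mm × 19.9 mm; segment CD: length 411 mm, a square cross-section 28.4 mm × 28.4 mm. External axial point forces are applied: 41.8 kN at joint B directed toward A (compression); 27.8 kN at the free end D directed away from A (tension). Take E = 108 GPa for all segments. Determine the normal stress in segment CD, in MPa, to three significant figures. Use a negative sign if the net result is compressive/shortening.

34.5 MPa

Internal axial forces (sectioning from the free end, tension +): N_CD = 27.8 kN, N_BC = 27.8 kN, N_AB = -14 kN.
A_CD = 806.6 mm².
σ_CD = N_CD/A_CD = 27800/806.6 = 34.47 MPa.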